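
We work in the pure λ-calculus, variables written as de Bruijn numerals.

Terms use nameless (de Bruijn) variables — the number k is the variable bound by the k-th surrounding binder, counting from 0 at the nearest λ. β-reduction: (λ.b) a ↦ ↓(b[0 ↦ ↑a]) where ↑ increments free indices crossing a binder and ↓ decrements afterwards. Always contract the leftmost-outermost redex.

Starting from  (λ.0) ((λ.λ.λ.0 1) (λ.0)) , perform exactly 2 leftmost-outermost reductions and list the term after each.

Answer: after 2 steps: λ.λ.0 1

Derivation:
  start: (λ.0) ((λ.λ.λ.0 1) (λ.0))
  →1  (λ.λ.λ.0 1) (λ.0)
  →2  λ.λ.0 1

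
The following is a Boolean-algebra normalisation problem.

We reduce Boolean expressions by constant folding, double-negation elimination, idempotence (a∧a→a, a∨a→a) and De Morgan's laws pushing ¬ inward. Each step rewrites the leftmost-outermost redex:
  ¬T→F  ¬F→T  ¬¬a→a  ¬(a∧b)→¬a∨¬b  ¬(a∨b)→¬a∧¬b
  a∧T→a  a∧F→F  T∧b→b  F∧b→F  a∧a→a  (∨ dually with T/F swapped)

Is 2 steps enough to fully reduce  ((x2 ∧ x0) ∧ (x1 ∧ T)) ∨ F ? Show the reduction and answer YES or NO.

Answer: YES — reaches normal form (x2 ∧ x0) ∧ x1 in 2 ≤ 2 steps

Reduction:
  start: ((x2 ∧ x0) ∧ (x1 ∧ T)) ∨ F
  →1  (x2 ∧ x0) ∧ (x1 ∧ T)
  →2  (x2 ∧ x0) ∧ x1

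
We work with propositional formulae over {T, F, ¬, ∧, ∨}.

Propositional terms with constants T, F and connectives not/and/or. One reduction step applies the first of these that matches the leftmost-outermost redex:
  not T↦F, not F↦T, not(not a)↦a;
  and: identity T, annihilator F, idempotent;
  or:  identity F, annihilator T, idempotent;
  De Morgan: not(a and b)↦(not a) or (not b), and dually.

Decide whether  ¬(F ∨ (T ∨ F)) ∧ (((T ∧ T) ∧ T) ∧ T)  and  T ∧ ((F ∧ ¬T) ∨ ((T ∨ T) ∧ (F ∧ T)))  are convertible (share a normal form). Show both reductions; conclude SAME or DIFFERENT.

Answer: SAME — A ⇓ F, B ⇓ F

Derivation:
Term A:
  start: ¬(F ∨ (T ∨ F)) ∧ (((T ∧ T) ∧ T) ∧ T)
  →1  (¬F ∧ ¬(T ∨ F)) ∧ (((T ∧ T) ∧ T) ∧ T)
  →2  (T ∧ ¬(T ∨ F)) ∧ (((T ∧ T) ∧ T) ∧ T)
  →3  ¬(T ∨ F) ∧ (((T ∧ T) ∧ T) ∧ T)
  →4  (¬T ∧ ¬F) ∧ (((T ∧ T) ∧ T) ∧ T)
  →5  (F ∧ ¬F) ∧ (((T ∧ T) ∧ T) ∧ T)
  →6  F ∧ (((T ∧ T) ∧ T) ∧ T)
  →7  F

Term B:
  start: T ∧ ((F ∧ ¬T) ∨ ((T ∨ T) ∧ (F ∧ T)))
  →1  (F ∧ ¬T) ∨ ((T ∨ T) ∧ (F ∧ T))
  →2  F ∨ ((T ∨ T) ∧ (F ∧ T))
  →3  (T ∨ T) ∧ (F ∧ T)
  →4  T ∧ (F ∧ T)
  →5  F ∧ T
  →6  F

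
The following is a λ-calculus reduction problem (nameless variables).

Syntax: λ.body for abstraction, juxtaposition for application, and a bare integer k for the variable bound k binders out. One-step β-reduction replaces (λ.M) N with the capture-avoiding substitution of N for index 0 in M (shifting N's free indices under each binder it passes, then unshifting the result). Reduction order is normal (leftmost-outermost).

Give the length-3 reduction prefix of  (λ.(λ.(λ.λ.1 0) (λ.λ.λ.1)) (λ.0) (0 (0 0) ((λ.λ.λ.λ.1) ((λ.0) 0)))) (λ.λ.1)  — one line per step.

  start: (λ.(λ.(λ.λ.1 0) (λ.λ.λ.1)) (λ.0) (0 (0 0) ((λ.λ.λ.λ.1) ((λ.0) 0)))) (λ.λ.1)
  step 1: (λ.(λ.λ.1 0) (λ.λ.λ.1)) (λ.0) ((λ.λ.1) ((λ.λ.1) (λ.λ.1)) ((λ.λ.λ.λ.1) ((λ.0) (λ.λ.1))))
  step 2: (λ.λ.1 0) (λ.λ.λ.1) ((λ.λ.1) ((λ.λ.1) (λ.λ.1)) ((λ.λ.λ.λ.1) ((λ.0) (λ.λ.1))))
  step 3: (λ.(λ.λ.λ.1) 0) ((λ.λ.1) ((λ.λ.1) (λ.λ.1)) ((λ.λ.λ.λ.1) ((λ.0) (λ.λ.1))))

Answer: after 3 steps: (λ.(λ.λ.λ.1) 0) ((λ.λ.1) ((λ.λ.1) (λ.λ.1)) ((λ.λ.λ.λ.1) ((λ.0) (λ.λ.1))))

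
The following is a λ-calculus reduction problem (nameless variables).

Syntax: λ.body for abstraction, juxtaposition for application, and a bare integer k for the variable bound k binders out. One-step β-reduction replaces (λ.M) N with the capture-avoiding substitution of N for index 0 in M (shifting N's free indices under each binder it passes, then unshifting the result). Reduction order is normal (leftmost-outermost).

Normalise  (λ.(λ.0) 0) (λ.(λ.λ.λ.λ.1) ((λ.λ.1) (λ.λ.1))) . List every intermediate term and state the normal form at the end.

Answer: normal form = λ.λ.λ.λ.1  (in 3 steps)

Derivation:
  start: (λ.(λ.0) 0) (λ.(λ.λ.λ.λ.1) ((λ.λ.1) (λ.λ.1)))
  →1  (λ.0) (λ.(λ.λ.λ.λ.1) ((λ.λ.1) (λ.λ.1)))
  →2  λ.(λ.λ.λ.λ.1) ((λ.λ.1) (λ.λ.1))
  →3  λ.λ.λ.λ.1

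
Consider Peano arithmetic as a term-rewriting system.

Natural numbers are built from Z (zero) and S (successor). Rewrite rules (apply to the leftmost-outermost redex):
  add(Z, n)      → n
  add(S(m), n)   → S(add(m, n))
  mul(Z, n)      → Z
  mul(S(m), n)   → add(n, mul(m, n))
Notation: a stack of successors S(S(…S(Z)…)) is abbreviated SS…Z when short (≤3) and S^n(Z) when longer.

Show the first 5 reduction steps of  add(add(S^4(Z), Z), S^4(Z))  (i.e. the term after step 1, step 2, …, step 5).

Answer: after 5 steps: S(S(add(S(add(SZ, Z)), S^4(Z))))

Reduction:
  start: add(add(S^4(Z), Z), S^4(Z))
  step 1: add(S(add(SSSZ, Z)), S^4(Z))
  step 2: S(add(add(SSSZ, Z), S^4(Z)))
  step 3: S(add(S(add(SSZ, Z)), S^4(Z)))
  step 4: S(S(add(add(SSZ, Z), S^4(Z))))
  step 5: S(S(add(S(add(SZ, Z)), S^4(Z))))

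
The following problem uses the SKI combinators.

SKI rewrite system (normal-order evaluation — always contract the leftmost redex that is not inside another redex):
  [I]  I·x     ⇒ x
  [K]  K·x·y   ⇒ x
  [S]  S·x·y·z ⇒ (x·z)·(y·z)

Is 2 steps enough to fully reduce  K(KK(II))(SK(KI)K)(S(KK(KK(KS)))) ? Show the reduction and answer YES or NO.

Answer: NO — after 2 steps the term is K(S(KK(KK(KS)))), not yet normal

Derivation:
  start: K(KK(II))(SK(KI)K)(S(KK(KK(KS))))
  step 1: KK(II)(S(KK(KK(KS))))
  step 2: K(S(KK(KK(KS))))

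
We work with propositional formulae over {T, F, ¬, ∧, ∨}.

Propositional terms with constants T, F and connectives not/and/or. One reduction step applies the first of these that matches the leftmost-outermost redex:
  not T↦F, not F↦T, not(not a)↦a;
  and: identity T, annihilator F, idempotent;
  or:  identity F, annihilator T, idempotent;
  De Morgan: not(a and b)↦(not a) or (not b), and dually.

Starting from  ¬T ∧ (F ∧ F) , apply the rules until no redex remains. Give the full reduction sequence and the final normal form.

Answer: normal form = F  (in 2 steps)

Working:
  start: ¬T ∧ (F ∧ F)
  [1] F ∧ (F ∧ F)
  [2] F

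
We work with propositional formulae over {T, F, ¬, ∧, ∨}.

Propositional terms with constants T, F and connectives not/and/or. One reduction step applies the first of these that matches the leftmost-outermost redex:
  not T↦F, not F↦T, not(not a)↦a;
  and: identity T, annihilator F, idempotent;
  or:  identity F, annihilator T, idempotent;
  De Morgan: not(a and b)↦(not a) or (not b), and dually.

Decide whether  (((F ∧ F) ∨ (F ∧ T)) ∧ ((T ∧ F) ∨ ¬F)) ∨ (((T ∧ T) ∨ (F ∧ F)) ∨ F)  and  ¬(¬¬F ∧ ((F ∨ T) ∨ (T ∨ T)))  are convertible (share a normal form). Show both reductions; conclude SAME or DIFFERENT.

Term A:
  start: (((F ∧ F) ∨ (F ∧ T)) ∧ ((T ∧ F) ∨ ¬F)) ∨ (((T ∧ T) ∨ (F ∧ F)) ∨ F)
  [1] ((F ∨ (F ∧ T)) ∧ ((T ∧ F) ∨ ¬F)) ∨ (((T ∧ T) ∨ (F ∧ F)) ∨ F)
  [2] ((F ∧ T) ∧ ((T ∧ F) ∨ ¬F)) ∨ (((T ∧ T) ∨ (F ∧ F)) ∨ F)
  [3] (F ∧ ((T ∧ F) ∨ ¬F)) ∨ (((T ∧ T) ∨ (F ∧ F)) ∨ F)
  [4] F ∨ (((T ∧ T) ∨ (F ∧ F)) ∨ F)
  [5] ((T ∧ T) ∨ (F ∧ F)) ∨ F
  [6] (T ∧ T) ∨ (F ∧ F)
  [7] T ∨ (F ∧ F)
  [8] T

Term B:
  start: ¬(¬¬F ∧ ((F ∨ T) ∨ (T ∨ T)))
  [1] ¬¬¬F ∨ ¬((F ∨ T) ∨ (T ∨ T))
  [2] ¬F ∨ ¬((F ∨ T) ∨ (T ∨ T))
  [3] T ∨ ¬((F ∨ T) ∨ (T ∨ T))
  [4] T

Answer: SAME — A ⇓ T, B ⇓ T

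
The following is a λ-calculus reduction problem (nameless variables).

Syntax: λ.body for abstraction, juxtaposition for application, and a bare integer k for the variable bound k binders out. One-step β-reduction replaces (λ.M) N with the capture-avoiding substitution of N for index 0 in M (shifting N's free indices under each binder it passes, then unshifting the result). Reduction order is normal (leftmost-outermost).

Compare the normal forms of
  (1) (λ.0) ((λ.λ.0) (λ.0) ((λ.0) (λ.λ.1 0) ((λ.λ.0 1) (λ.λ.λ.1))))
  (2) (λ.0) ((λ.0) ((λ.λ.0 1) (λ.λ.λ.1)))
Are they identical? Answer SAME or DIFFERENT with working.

Answer: SAME — A ⇓ λ.0 (λ.λ.λ.1), B ⇓ λ.0 (λ.λ.λ.1)

Derivation:
Term A:
  start: (λ.0) ((λ.λ.0) (λ.0) ((λ.0) (λ.λ.1 0) ((λ.λ.0 1) (λ.λ.λ.1))))
  →1  (λ.λ.0) (λ.0) ((λ.0) (λ.λ.1 0) ((λ.λ.0 1) (λ.λ.λ.1)))
  →2  (λ.0) ((λ.0) (λ.λ.1 0) ((λ.λ.0 1) (λ.λ.λ.1)))
  →3  (λ.0) (λ.λ.1 0) ((λ.λ.0 1) (λ.λ.λ.1))
  →4  (λ.λ.1 0) ((λ.λ.0 1) (λ.λ.λ.1))
  →5  λ.(λ.λ.0 1) (λ.λ.λ.1) 0
  →6  λ.(λ.0 (λ.λ.λ.1)) 0
  →7  λ.0 (λ.λ.λ.1)

Term B:
  start: (λ.0) ((λ.0) ((λ.λ.0 1) (λ.λ.λ.1)))
  →1  (λ.0) ((λ.λ.0 1) (λ.λ.λ.1))
  →2  (λ.λ.0 1) (λ.λ.λ.1)
  →3  λ.0 (λ.λ.λ.1)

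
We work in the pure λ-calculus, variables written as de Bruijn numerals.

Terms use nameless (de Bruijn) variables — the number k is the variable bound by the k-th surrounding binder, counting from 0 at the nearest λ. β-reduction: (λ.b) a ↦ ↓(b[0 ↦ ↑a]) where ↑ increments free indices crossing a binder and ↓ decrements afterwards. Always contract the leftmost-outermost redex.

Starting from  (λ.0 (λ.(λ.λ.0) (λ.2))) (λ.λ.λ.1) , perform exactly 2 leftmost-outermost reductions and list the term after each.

  start: (λ.0 (λ.(λ.λ.0) (λ.2))) (λ.λ.λ.1)
  step 1: (λ.λ.λ.1) (λ.(λ.λ.0) (λ.λ.λ.λ.1))
  step 2: λ.λ.1

Answer: after 2 steps: λ.λ.1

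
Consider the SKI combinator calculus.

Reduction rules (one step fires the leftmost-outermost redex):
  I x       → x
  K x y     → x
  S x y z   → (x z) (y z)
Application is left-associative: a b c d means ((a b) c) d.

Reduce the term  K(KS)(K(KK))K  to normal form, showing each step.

  start: K(KS)(K(KK))K
  step 1: KSK
  step 2: S

Answer: normal form = S  (in 2 steps)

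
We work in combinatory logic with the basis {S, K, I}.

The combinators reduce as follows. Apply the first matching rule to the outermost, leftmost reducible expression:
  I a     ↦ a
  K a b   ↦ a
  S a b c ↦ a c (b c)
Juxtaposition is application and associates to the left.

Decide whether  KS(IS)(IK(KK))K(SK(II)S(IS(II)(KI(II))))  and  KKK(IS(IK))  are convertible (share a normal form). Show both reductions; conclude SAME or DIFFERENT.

Term A:
  start: KS(IS)(IK(KK))K(SK(II)S(IS(II)(KI(II))))
  →1  S(IK(KK))K(SK(II)S(IS(II)(KI(II))))
  →2  IK(KK)(SK(II)S(IS(II)(KI(II))))(K(SK(II)S(IS(II)(KI(II)))))
  →3  K(KK)(SK(II)S(IS(II)(KI(II))))(K(SK(II)S(IS(II)(KI(II)))))
  →4  KK(K(SK(II)S(IS(II)(KI(II)))))
  →5  K

Term B:
  start: KKK(IS(IK))
  →1  K(IS(IK))
  →2  K(S(IK))
  →3  K(SK)

Answer: DIFFERENT — A ⇓ K, B ⇓ K(SK)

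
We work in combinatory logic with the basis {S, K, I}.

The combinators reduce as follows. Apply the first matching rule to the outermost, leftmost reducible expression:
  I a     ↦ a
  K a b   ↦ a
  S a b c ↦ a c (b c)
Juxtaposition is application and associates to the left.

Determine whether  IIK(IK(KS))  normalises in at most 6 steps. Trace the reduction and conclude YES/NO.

Answer: YES — reaches normal form K(K(KS)) in 3 ≤ 6 steps

Working:
  start: IIK(IK(KS))
  →1  IK(IK(KS))
  →2  K(IK(KS))
  →3  K(K(KS))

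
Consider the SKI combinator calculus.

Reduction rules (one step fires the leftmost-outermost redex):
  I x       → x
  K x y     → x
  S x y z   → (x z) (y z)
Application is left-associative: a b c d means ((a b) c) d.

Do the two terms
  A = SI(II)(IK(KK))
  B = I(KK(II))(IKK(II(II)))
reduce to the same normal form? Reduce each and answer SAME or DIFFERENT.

Answer: SAME — A ⇓ KK, B ⇓ KK

Reduction:
Term A:
  start: SI(II)(IK(KK))
  [1] I(IK(KK))(II(IK(KK)))
  [2] IK(KK)(II(IK(KK)))
  [3] K(KK)(II(IK(KK)))
  [4] KK

Term B:
  start: I(KK(II))(IKK(II(II)))
  [1] KK(II)(IKK(II(II)))
  [2] K(IKK(II(II)))
  [3] K(KK(II(II)))
  [4] KK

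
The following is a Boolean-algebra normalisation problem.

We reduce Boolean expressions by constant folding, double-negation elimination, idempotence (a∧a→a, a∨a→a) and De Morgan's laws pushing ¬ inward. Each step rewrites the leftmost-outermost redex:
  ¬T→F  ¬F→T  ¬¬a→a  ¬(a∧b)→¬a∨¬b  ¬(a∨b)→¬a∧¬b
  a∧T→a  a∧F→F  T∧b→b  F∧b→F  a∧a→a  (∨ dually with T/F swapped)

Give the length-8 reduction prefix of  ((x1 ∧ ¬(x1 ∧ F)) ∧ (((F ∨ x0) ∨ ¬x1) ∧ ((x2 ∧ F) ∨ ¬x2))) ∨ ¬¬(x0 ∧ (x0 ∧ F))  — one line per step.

Answer: after 8 steps: (x1 ∧ ((x0 ∨ ¬x1) ∧ ¬x2)) ∨ (x0 ∧ (x0 ∧ F))

Derivation:
  start: ((x1 ∧ ¬(x1 ∧ F)) ∧ (((F ∨ x0) ∨ ¬x1) ∧ ((x2 ∧ F) ∨ ¬x2))) ∨ ¬¬(x0 ∧ (x0 ∧ F))
  →1  ((x1 ∧ (¬x1 ∨ ¬F)) ∧ (((F ∨ x0) ∨ ¬x1) ∧ ((x2 ∧ F) ∨ ¬x2))) ∨ ¬¬(x0 ∧ (x0 ∧ F))
  →2  ((x1 ∧ (¬x1 ∨ T)) ∧ (((F ∨ x0) ∨ ¬x1) ∧ ((x2 ∧ F) ∨ ¬x2))) ∨ ¬¬(x0 ∧ (x0 ∧ F))
  →3  ((x1 ∧ T) ∧ (((F ∨ x0) ∨ ¬x1) ∧ ((x2 ∧ F) ∨ ¬x2))) ∨ ¬¬(x0 ∧ (x0 ∧ F))
  →4  (x1 ∧ (((F ∨ x0) ∨ ¬x1) ∧ ((x2 ∧ F) ∨ ¬x2))) ∨ ¬¬(x0 ∧ (x0 ∧ F))
  →5  (x1 ∧ ((x0 ∨ ¬x1) ∧ ((x2 ∧ F) ∨ ¬x2))) ∨ ¬¬(x0 ∧ (x0 ∧ F))
  →6  (x1 ∧ ((x0 ∨ ¬x1) ∧ (F ∨ ¬x2))) ∨ ¬¬(x0 ∧ (x0 ∧ F))
  →7  (x1 ∧ ((x0 ∨ ¬x1) ∧ ¬x2)) ∨ ¬¬(x0 ∧ (x0 ∧ F))
  →8  (x1 ∧ ((x0 ∨ ¬x1) ∧ ¬x2)) ∨ (x0 ∧ (x0 ∧ F))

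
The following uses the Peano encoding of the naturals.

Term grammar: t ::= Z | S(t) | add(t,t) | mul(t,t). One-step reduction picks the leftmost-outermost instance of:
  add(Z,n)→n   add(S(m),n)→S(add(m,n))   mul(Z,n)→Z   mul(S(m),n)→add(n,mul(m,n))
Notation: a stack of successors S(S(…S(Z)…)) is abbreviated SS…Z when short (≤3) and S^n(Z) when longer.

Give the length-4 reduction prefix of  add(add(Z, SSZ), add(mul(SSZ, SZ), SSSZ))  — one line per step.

  start: add(add(Z, SSZ), add(mul(SSZ, SZ), SSSZ))
  [1] add(SSZ, add(mul(SSZ, SZ), SSSZ))
  [2] S(add(SZ, add(mul(SSZ, SZ), SSSZ)))
  [3] S(S(add(Z, add(mul(SSZ, SZ), SSSZ))))
  [4] S(S(add(mul(SSZ, SZ), SSSZ)))

Answer: after 4 steps: S(S(add(mul(SSZ, SZ), SSSZ)))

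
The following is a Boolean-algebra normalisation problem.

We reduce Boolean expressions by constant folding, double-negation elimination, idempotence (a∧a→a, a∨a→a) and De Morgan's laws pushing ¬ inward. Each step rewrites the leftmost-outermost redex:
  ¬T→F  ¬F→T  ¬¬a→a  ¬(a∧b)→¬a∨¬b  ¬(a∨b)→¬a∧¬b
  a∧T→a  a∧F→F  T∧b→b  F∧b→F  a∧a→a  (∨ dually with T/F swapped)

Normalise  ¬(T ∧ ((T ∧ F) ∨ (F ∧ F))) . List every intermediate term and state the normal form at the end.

  start: ¬(T ∧ ((T ∧ F) ∨ (F ∧ F)))
  →1  ¬T ∨ ¬((T ∧ F) ∨ (F ∧ F))
  →2  F ∨ ¬((T ∧ F) ∨ (F ∧ F))
  →3  ¬((T ∧ F) ∨ (F ∧ F))
  →4  ¬(T ∧ F) ∧ ¬(F ∧ F)
  →5  (¬T ∨ ¬F) ∧ ¬(F ∧ F)
  →6  (F ∨ ¬F) ∧ ¬(F ∧ F)
  →7  ¬F ∧ ¬(F ∧ F)
  →8  T ∧ ¬(F ∧ F)
  →9  ¬(F ∧ F)
  →10  ¬F ∨ ¬F
  →11  ¬F
  →12  T

Answer: normal form = T  (in 12 steps)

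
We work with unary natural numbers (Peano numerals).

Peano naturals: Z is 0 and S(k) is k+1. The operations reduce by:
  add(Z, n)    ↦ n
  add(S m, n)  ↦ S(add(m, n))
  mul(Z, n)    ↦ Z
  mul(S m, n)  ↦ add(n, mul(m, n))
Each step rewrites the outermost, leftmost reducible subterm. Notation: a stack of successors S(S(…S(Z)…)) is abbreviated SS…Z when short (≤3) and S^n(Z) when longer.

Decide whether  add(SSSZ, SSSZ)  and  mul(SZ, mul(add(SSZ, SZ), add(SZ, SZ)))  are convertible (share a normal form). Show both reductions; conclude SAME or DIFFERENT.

Term A:
  start: add(SSSZ, SSSZ)
  step 1: S(add(SSZ, SSSZ))
  step 2: S(S(add(SZ, SSSZ)))
  step 3: S(S(S(add(Z, SSSZ))))
  step 4: S^6(Z)

Term B:
  start: mul(SZ, mul(add(SSZ, SZ), add(SZ, SZ)))
  step 1: add(mul(add(SSZ, SZ), add(SZ, SZ)), mul(Z, mul(add(SSZ, SZ), add(SZ, SZ))))
  step 2: add(mul(S(add(SZ, SZ)), add(SZ, SZ)), mul(Z, mul(add(SSZ, SZ), add(SZ, SZ))))
  step 3: add(add(add(SZ, SZ), mul(add(SZ, SZ), add(SZ, SZ))), mul(Z, mul(add(SSZ, SZ), add(SZ, SZ))))
  step 4: add(add(S(add(Z, SZ)), mul(add(SZ, SZ), add(SZ, SZ))), mul(Z, mul(add(SSZ, SZ), add(SZ, SZ))))
  step 5: add(S(add(add(Z, SZ), mul(add(SZ, SZ), add(SZ, SZ)))), mul(Z, mul(add(SSZ, SZ), add(SZ, SZ))))
  step 6: S(add(add(add(Z, SZ), mul(add(SZ, SZ), add(SZ, SZ))), mul(Z, mul(add(SSZ, SZ), add(SZ, SZ)))))
  step 7: S(add(add(SZ, mul(add(SZ, SZ), add(SZ, SZ))), mul(Z, mul(add(SSZ, SZ), add(SZ, SZ)))))
  step 8: S(add(S(add(Z, mul(add(SZ, SZ), add(SZ, SZ)))), mul(Z, mul(add(SSZ, SZ), add(SZ, SZ)))))
  step 9: S(S(add(add(Z, mul(add(SZ, SZ), add(SZ, SZ))), mul(Z, mul(add(SSZ, SZ), add(SZ, SZ))))))
  step 10: S(S(add(mul(add(SZ, SZ), add(SZ, SZ)), mul(Z, mul(add(SSZ, SZ), add(SZ, SZ))))))
  step 11: S(S(add(mul(S(add(Z, SZ)), add(SZ, SZ)), mul(Z, mul(add(SSZ, SZ), add(SZ, SZ))))))
  step 12: S(S(add(add(add(SZ, SZ), mul(add(Z, SZ), add(SZ, SZ))), mul(Z, mul(add(SSZ, SZ), add(SZ, SZ))))))
  step 13: S(S(add(add(S(add(Z, SZ)), mul(add(Z, SZ), add(SZ, SZ))), mul(Z, mul(add(SSZ, SZ), add(SZ, SZ))))))
  step 14: S(S(add(S(add(add(Z, SZ), mul(add(Z, SZ), add(SZ, SZ)))), mul(Z, mul(add(SSZ, SZ), add(SZ, SZ))))))
  step 15: S(S(S(add(add(add(Z, SZ), mul(add(Z, SZ), add(SZ, SZ))), mul(Z, mul(add(SSZ, SZ), add(SZ, SZ)))))))
  step 16: S(S(S(add(add(SZ, mul(add(Z, SZ), add(SZ, SZ))), mul(Z, mul(add(SSZ, SZ), add(SZ, SZ)))))))
  step 17: S(S(S(add(S(add(Z, mul(add(Z, SZ), add(SZ, SZ)))), mul(Z, mul(add(SSZ, SZ), add(SZ, SZ)))))))
  step 18: S(S(S(S(add(add(Z, mul(add(Z, SZ), add(SZ, SZ))), mul(Z, mul(add(SSZ, SZ), add(SZ, SZ))))))))
  step 19: S(S(S(S(add(mul(add(Z, SZ), add(SZ, SZ)), mul(Z, mul(add(SSZ, SZ), add(SZ, SZ))))))))
  step 20: S(S(S(S(add(mul(SZ, add(SZ, SZ)), mul(Z, mul(add(SSZ, SZ), add(SZ, SZ))))))))
  step 21: S(S(S(S(add(add(add(SZ, SZ), mul(Z, add(SZ, SZ))), mul(Z, mul(add(SSZ, SZ), add(SZ, SZ))))))))
  step 22: S(S(S(S(add(add(S(add(Z, SZ)), mul(Z, add(SZ, SZ))), mul(Z, mul(add(SSZ, SZ), add(SZ, SZ))))))))
  step 23: S(S(S(S(add(S(add(add(Z, SZ), mul(Z, add(SZ, SZ)))), mul(Z, mul(add(SSZ, SZ), add(SZ, SZ))))))))
  step 24: S(S(S(S(S(add(add(add(Z, SZ), mul(Z, add(SZ, SZ))), mul(Z, mul(add(SSZ, SZ), add(SZ, SZ)))))))))
  step 25: S(S(S(S(S(add(add(SZ, mul(Z, add(SZ, SZ))), mul(Z, mul(add(SSZ, SZ), add(SZ, SZ)))))))))
  step 26: S(S(S(S(S(add(S(add(Z, mul(Z, add(SZ, SZ)))), mul(Z, mul(add(SSZ, SZ), add(SZ, SZ)))))))))
  step 27: S(S(S(S(S(S(add(add(Z, mul(Z, add(SZ, SZ))), mul(Z, mul(add(SSZ, SZ), add(SZ, SZ))))))))))
  step 28: S(S(S(S(S(S(add(mul(Z, add(SZ, SZ)), mul(Z, mul(add(SSZ, SZ), add(SZ, SZ))))))))))
  step 29: S(S(S(S(S(S(add(Z, mul(Z, mul(add(SSZ, SZ), add(SZ, SZ))))))))))
  step 30: S(S(S(S(S(S(mul(Z, mul(add(SSZ, SZ), add(SZ, SZ)))))))))
  step 31: S^6(Z)

Answer: SAME — A ⇓ S^6(Z), B ⇓ S^6(Z)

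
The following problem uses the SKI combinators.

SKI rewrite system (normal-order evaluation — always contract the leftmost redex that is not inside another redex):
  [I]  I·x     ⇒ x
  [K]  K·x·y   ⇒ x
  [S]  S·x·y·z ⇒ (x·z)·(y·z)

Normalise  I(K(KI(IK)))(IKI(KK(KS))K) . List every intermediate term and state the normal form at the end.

Answer: normal form = I  (in 3 steps)

Working:
  start: I(K(KI(IK)))(IKI(KK(KS))K)
  →1  K(KI(IK))(IKI(KK(KS))K)
  →2  KI(IK)
  →3  I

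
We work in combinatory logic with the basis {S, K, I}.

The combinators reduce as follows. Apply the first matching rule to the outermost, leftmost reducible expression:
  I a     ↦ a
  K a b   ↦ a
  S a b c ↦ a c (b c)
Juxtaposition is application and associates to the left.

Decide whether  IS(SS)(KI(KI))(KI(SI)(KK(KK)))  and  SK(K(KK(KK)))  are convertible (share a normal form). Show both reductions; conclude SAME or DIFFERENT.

Answer: SAME — A ⇓ SK(KK), B ⇓ SK(KK)

Working:
Term A:
  start: IS(SS)(KI(KI))(KI(SI)(KK(KK)))
  →1  S(SS)(KI(KI))(KI(SI)(KK(KK)))
  →2  SS(KI(SI)(KK(KK)))(KI(KI)(KI(SI)(KK(KK))))
  →3  S(KI(KI)(KI(SI)(KK(KK))))(KI(SI)(KK(KK))(KI(KI)(KI(SI)(KK(KK)))))
  →4  S(I(KI(SI)(KK(KK))))(KI(SI)(KK(KK))(KI(KI)(KI(SI)(KK(KK)))))
  →5  S(KI(SI)(KK(KK)))(KI(SI)(KK(KK))(KI(KI)(KI(SI)(KK(KK)))))
  →6  S(I(KK(KK)))(KI(SI)(KK(KK))(KI(KI)(KI(SI)(KK(KK)))))
  →7  S(KK(KK))(KI(SI)(KK(KK))(KI(KI)(KI(SI)(KK(KK)))))
  →8  SK(KI(SI)(KK(KK))(KI(KI)(KI(SI)(KK(KK)))))
  →9  SK(I(KK(KK))(KI(KI)(KI(SI)(KK(KK)))))
  →10  SK(KK(KK)(KI(KI)(KI(SI)(KK(KK)))))
  →11  SK(K(KI(KI)(KI(SI)(KK(KK)))))
  →12  SK(K(I(KI(SI)(KK(KK)))))
  →13  SK(K(KI(SI)(KK(KK))))
  →14  SK(K(I(KK(KK))))
  →15  SK(K(KK(KK)))
  →16  SK(KK)

Term B:
  start: SK(K(KK(KK)))
  →1  SK(KK)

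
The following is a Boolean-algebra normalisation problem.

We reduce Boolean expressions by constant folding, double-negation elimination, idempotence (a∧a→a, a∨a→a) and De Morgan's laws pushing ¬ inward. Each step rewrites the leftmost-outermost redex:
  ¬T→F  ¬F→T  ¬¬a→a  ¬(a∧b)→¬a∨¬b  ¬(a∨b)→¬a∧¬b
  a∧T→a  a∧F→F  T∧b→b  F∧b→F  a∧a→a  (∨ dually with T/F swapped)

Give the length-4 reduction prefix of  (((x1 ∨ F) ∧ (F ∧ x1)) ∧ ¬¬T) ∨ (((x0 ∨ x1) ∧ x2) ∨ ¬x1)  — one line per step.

Answer: after 4 steps: F ∨ (((x0 ∨ x1) ∧ x2) ∨ ¬x1)

Derivation:
  start: (((x1 ∨ F) ∧ (F ∧ x1)) ∧ ¬¬T) ∨ (((x0 ∨ x1) ∧ x2) ∨ ¬x1)
  [1] ((x1 ∧ (F ∧ x1)) ∧ ¬¬T) ∨ (((x0 ∨ x1) ∧ x2) ∨ ¬x1)
  [2] ((x1 ∧ F) ∧ ¬¬T) ∨ (((x0 ∨ x1) ∧ x2) ∨ ¬x1)
  [3] (F ∧ ¬¬T) ∨ (((x0 ∨ x1) ∧ x2) ∨ ¬x1)
  [4] F ∨ (((x0 ∨ x1) ∧ x2) ∨ ¬x1)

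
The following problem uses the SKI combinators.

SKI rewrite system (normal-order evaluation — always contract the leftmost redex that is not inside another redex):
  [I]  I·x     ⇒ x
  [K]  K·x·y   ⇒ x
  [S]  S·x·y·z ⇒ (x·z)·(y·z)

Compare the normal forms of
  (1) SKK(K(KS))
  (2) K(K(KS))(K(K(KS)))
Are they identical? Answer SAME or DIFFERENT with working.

Term A:
  start: SKK(K(KS))
  [1] K(K(KS))(K(K(KS)))
  [2] K(KS)

Term B:
  start: K(K(KS))(K(K(KS)))
  [1] K(KS)

Answer: SAME — A ⇓ K(KS), B ⇓ K(KS)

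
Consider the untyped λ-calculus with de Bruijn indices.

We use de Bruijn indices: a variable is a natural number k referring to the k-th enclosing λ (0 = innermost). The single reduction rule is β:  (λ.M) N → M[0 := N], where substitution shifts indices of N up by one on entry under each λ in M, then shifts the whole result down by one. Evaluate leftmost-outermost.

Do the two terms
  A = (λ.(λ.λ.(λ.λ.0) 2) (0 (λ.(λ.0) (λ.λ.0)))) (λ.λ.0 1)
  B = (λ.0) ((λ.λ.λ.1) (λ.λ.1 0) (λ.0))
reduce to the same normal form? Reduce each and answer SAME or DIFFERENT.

Answer: SAME — A ⇓ λ.λ.0, B ⇓ λ.λ.0

Derivation:
Term A:
  start: (λ.(λ.λ.(λ.λ.0) 2) (0 (λ.(λ.0) (λ.λ.0)))) (λ.λ.0 1)
  →1  (λ.λ.(λ.λ.0) (λ.λ.0 1)) ((λ.λ.0 1) (λ.(λ.0) (λ.λ.0)))
  →2  λ.(λ.λ.0) (λ.λ.0 1)
  →3  λ.λ.0

Term B:
  start: (λ.0) ((λ.λ.λ.1) (λ.λ.1 0) (λ.0))
  →1  (λ.λ.λ.1) (λ.λ.1 0) (λ.0)
  →2  (λ.λ.1) (λ.0)
  →3  λ.λ.0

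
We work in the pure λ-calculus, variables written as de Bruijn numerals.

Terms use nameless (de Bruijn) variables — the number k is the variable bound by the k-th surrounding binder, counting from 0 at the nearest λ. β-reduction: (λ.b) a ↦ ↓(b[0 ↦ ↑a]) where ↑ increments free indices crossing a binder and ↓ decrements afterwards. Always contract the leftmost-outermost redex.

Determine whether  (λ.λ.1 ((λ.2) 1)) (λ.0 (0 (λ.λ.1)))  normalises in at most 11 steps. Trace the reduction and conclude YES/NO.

Answer: YES — reaches normal form λ.λ.λ.λ.1 in 9 ≤ 11 steps

Reduction:
  start: (λ.λ.1 ((λ.2) 1)) (λ.0 (0 (λ.λ.1)))
  [1] λ.(λ.0 (0 (λ.λ.1))) ((λ.λ.0 (0 (λ.λ.1))) (λ.0 (0 (λ.λ.1))))
  [2] λ.(λ.λ.0 (0 (λ.λ.1))) (λ.0 (0 (λ.λ.1))) ((λ.λ.0 (0 (λ.λ.1))) (λ.0 (0 (λ.λ.1))) (λ.λ.1))
  [3] λ.(λ.0 (0 (λ.λ.1))) ((λ.λ.0 (0 (λ.λ.1))) (λ.0 (0 (λ.λ.1))) (λ.λ.1))
  [4] λ.(λ.λ.0 (0 (λ.λ.1))) (λ.0 (0 (λ.λ.1))) (λ.λ.1) ((λ.λ.0 (0 (λ.λ.1))) (λ.0 (0 (λ.λ.1))) (λ.λ.1) (λ.λ.1))
  [5] λ.(λ.0 (0 (λ.λ.1))) (λ.λ.1) ((λ.λ.0 (0 (λ.λ.1))) (λ.0 (0 (λ.λ.1))) (λ.λ.1) (λ.λ.1))
  [6] λ.(λ.λ.1) ((λ.λ.1) (λ.λ.1)) ((λ.λ.0 (0 (λ.λ.1))) (λ.0 (0 (λ.λ.1))) (λ.λ.1) (λ.λ.1))
  [7] λ.(λ.(λ.λ.1) (λ.λ.1)) ((λ.λ.0 (0 (λ.λ.1))) (λ.0 (0 (λ.λ.1))) (λ.λ.1) (λ.λ.1))
  [8] λ.(λ.λ.1) (λ.λ.1)
  [9] λ.λ.λ.λ.1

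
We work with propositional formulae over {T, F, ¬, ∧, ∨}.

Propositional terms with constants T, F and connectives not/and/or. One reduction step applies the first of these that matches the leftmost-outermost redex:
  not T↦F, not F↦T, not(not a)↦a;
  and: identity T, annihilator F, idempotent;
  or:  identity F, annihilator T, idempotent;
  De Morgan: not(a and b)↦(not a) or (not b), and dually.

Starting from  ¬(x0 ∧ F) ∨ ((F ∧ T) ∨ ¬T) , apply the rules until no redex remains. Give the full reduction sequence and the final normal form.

Answer: normal form = T  (in 4 steps)

Reduction:
  start: ¬(x0 ∧ F) ∨ ((F ∧ T) ∨ ¬T)
  →1  (¬x0 ∨ ¬F) ∨ ((F ∧ T) ∨ ¬T)
  →2  (¬x0 ∨ T) ∨ ((F ∧ T) ∨ ¬T)
  →3  T ∨ ((F ∧ T) ∨ ¬T)
  →4  T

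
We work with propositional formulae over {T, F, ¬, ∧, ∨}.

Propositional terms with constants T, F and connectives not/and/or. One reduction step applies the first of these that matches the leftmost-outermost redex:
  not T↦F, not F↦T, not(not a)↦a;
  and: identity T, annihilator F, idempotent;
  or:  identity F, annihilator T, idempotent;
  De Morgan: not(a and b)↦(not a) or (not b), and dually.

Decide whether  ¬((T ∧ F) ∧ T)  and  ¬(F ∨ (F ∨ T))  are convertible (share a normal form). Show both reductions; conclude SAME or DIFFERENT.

Answer: DIFFERENT — A ⇓ T, B ⇓ F

Reduction:
Term A:
  start: ¬((T ∧ F) ∧ T)
  [1] ¬(T ∧ F) ∨ ¬T
  [2] (¬T ∨ ¬F) ∨ ¬T
  [3] (F ∨ ¬F) ∨ ¬T
  [4] ¬F ∨ ¬T
  [5] T ∨ ¬T
  [6] T

Term B:
  start: ¬(F ∨ (F ∨ T))
  [1] ¬F ∧ ¬(F ∨ T)
  [2] T ∧ ¬(F ∨ T)
  [3] ¬(F ∨ T)
  [4] ¬F ∧ ¬T
  [5] T ∧ ¬T
  [6] ¬T
  [7] F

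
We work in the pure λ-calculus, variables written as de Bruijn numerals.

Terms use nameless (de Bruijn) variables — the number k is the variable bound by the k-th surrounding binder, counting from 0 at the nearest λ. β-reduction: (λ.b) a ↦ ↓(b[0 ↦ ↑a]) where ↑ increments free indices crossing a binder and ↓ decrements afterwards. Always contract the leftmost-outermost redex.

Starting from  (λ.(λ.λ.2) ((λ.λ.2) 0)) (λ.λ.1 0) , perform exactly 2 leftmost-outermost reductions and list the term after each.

Answer: after 2 steps: λ.λ.λ.1 0

Derivation:
  start: (λ.(λ.λ.2) ((λ.λ.2) 0)) (λ.λ.1 0)
  →1  (λ.λ.λ.λ.1 0) ((λ.λ.λ.λ.1 0) (λ.λ.1 0))
  →2  λ.λ.λ.1 0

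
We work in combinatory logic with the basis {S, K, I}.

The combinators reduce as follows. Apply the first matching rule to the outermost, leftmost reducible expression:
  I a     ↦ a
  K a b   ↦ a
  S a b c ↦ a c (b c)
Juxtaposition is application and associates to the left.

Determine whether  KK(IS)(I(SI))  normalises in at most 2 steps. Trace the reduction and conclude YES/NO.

  start: KK(IS)(I(SI))
  [1] K(I(SI))
  [2] K(SI)

Answer: YES — reaches normal form K(SI) in 2 ≤ 2 steps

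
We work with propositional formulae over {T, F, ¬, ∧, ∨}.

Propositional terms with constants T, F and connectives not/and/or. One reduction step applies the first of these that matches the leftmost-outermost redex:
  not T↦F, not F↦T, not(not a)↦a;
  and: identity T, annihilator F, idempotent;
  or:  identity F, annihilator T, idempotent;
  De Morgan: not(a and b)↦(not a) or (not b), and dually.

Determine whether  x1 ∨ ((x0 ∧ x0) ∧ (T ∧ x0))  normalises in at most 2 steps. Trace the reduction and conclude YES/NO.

  start: x1 ∨ ((x0 ∧ x0) ∧ (T ∧ x0))
  →1  x1 ∨ (x0 ∧ (T ∧ x0))
  →2  x1 ∨ (x0 ∧ x0)

Answer: NO — after 2 steps the term is x1 ∨ (x0 ∧ x0), not yet normal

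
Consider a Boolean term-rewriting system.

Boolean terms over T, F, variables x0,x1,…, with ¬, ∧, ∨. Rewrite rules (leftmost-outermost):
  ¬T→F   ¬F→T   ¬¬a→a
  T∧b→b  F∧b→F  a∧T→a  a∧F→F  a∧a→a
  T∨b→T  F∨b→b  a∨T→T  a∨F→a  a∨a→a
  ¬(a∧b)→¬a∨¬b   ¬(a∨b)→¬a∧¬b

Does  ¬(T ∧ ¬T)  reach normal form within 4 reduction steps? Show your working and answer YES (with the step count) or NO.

  start: ¬(T ∧ ¬T)
  step 1: ¬T ∨ ¬¬T
  step 2: F ∨ ¬¬T
  step 3: ¬¬T
  step 4: T

Answer: YES — reaches normal form T in 4 ≤ 4 steps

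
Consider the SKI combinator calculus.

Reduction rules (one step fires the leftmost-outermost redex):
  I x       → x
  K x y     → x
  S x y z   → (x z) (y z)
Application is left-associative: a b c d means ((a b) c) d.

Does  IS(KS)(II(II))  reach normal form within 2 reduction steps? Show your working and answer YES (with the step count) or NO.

Answer: NO — after 2 steps the term is S(KS)(I(II)), not yet normal

Reduction:
  start: IS(KS)(II(II))
  →1  S(KS)(II(II))
  →2  S(KS)(I(II))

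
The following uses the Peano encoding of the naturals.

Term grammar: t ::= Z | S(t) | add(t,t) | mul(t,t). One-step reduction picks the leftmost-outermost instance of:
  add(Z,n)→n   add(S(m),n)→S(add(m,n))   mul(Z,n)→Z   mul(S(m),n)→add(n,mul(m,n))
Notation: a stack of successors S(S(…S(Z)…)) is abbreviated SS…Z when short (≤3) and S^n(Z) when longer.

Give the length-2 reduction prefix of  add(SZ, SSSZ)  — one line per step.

Answer: after 2 steps: S^4(Z)

Derivation:
  start: add(SZ, SSSZ)
  step 1: S(add(Z, SSSZ))
  step 2: S^4(Z)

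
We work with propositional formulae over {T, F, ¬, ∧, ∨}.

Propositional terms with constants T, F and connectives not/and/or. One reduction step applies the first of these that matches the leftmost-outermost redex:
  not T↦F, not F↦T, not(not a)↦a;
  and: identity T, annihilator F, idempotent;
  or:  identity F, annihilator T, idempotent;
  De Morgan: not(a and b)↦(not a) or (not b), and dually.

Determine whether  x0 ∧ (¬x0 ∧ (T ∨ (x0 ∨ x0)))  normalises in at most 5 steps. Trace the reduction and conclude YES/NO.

Answer: YES — reaches normal form x0 ∧ ¬x0 in 2 ≤ 5 steps

Derivation:
  start: x0 ∧ (¬x0 ∧ (T ∨ (x0 ∨ x0)))
  [1] x0 ∧ (¬x0 ∧ T)
  [2] x0 ∧ ¬x0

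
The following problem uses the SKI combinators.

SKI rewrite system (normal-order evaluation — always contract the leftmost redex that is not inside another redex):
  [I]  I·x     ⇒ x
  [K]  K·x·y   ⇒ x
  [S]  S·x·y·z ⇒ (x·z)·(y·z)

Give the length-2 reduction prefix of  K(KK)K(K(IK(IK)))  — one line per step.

Answer: after 2 steps: K

Working:
  start: K(KK)K(K(IK(IK)))
  step 1: KK(K(IK(IK)))
  step 2: K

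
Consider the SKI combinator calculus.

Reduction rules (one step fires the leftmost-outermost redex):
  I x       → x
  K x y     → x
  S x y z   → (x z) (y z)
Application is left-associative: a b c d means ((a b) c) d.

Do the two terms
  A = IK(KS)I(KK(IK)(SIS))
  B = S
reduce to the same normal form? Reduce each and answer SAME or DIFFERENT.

Term A:
  start: IK(KS)I(KK(IK)(SIS))
  [1] K(KS)I(KK(IK)(SIS))
  [2] KS(KK(IK)(SIS))
  [3] S

Term B:
  start: S

Answer: SAME — A ⇓ S, B ⇓ S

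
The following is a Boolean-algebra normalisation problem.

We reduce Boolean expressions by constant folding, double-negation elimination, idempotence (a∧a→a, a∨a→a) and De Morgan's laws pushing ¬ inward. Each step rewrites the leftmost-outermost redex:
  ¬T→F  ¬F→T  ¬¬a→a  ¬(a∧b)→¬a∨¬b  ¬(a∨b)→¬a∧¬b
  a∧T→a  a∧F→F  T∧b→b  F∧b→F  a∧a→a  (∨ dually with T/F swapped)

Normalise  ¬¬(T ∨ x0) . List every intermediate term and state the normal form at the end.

Answer: normal form = T  (in 2 steps)

Derivation:
  start: ¬¬(T ∨ x0)
  →1  T ∨ x0
  →2  T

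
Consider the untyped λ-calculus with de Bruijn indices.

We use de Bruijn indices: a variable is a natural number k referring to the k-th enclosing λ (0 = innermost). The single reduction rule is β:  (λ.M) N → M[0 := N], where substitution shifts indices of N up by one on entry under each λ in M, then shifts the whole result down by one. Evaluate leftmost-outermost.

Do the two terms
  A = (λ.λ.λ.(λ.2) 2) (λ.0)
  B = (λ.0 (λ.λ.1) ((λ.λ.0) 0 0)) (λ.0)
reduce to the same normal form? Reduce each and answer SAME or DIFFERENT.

Answer: DIFFERENT — A ⇓ λ.λ.1, B ⇓ λ.λ.0

Derivation:
Term A:
  start: (λ.λ.λ.(λ.2) 2) (λ.0)
  [1] λ.λ.(λ.2) (λ.0)
  [2] λ.λ.1

Term B:
  start: (λ.0 (λ.λ.1) ((λ.λ.0) 0 0)) (λ.0)
  [1] (λ.0) (λ.λ.1) ((λ.λ.0) (λ.0) (λ.0))
  [2] (λ.λ.1) ((λ.λ.0) (λ.0) (λ.0))
  [3] λ.(λ.λ.0) (λ.0) (λ.0)
  [4] λ.(λ.0) (λ.0)
  [5] λ.λ.0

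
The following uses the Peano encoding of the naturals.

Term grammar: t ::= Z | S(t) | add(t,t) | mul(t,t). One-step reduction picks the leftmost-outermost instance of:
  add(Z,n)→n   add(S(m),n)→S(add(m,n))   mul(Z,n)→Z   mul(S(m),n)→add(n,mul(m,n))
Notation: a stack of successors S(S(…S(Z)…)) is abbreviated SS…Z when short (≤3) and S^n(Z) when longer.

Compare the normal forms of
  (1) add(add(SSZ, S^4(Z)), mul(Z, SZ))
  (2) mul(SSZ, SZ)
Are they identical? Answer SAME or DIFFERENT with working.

Answer: DIFFERENT — A ⇓ S^6(Z), B ⇓ SSZ

Working:
Term A:
  start: add(add(SSZ, S^4(Z)), mul(Z, SZ))
  [1] add(S(add(SZ, S^4(Z))), mul(Z, SZ))
  [2] S(add(add(SZ, S^4(Z)), mul(Z, SZ)))
  [3] S(add(S(add(Z, S^4(Z))), mul(Z, SZ)))
  [4] S(S(add(add(Z, S^4(Z)), mul(Z, SZ))))
  [5] S(S(add(S^4(Z), mul(Z, SZ))))
  [6] S(S(S(add(SSSZ, mul(Z, SZ)))))
  [7] S(S(S(S(add(SSZ, mul(Z, SZ))))))
  [8] S(S(S(S(S(add(SZ, mul(Z, SZ)))))))
  [9] S(S(S(S(S(S(add(Z, mul(Z, SZ))))))))
  [10] S(S(S(S(S(S(mul(Z, SZ)))))))
  [11] S^6(Z)

Term B:
  start: mul(SSZ, SZ)
  [1] add(SZ, mul(SZ, SZ))
  [2] S(add(Z, mul(SZ, SZ)))
  [3] S(mul(SZ, SZ))
  [4] S(add(SZ, mul(Z, SZ)))
  [5] S(S(add(Z, mul(Z, SZ))))
  [6] S(S(mul(Z, SZ)))
  [7] SSZ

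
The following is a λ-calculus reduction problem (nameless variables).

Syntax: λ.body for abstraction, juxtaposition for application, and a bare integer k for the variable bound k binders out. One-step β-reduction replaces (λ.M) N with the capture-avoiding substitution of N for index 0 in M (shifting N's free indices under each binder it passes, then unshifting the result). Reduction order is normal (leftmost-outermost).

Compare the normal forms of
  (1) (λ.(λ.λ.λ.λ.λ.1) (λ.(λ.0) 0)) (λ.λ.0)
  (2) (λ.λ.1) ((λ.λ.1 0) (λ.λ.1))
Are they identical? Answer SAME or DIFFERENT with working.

Answer: DIFFERENT — A ⇓ λ.λ.λ.λ.1, B ⇓ λ.λ.λ.1

Working:
Term A:
  start: (λ.(λ.λ.λ.λ.λ.1) (λ.(λ.0) 0)) (λ.λ.0)
  [1] (λ.λ.λ.λ.λ.1) (λ.(λ.0) 0)
  [2] λ.λ.λ.λ.1

Term B:
  start: (λ.λ.1) ((λ.λ.1 0) (λ.λ.1))
  [1] λ.(λ.λ.1 0) (λ.λ.1)
  [2] λ.λ.(λ.λ.1) 0
  [3] λ.λ.λ.1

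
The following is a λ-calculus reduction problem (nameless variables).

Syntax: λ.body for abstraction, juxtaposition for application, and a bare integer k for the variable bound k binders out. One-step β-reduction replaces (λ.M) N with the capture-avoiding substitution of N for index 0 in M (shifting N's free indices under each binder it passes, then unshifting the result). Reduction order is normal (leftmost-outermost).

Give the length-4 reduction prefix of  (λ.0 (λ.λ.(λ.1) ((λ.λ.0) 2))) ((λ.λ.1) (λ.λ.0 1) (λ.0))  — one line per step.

Answer: after 4 steps: λ.0 (λ.λ.(λ.1) ((λ.λ.0) ((λ.λ.1) (λ.λ.0 1) (λ.0))))

Reduction:
  start: (λ.0 (λ.λ.(λ.1) ((λ.λ.0) 2))) ((λ.λ.1) (λ.λ.0 1) (λ.0))
  →1  (λ.λ.1) (λ.λ.0 1) (λ.0) (λ.λ.(λ.1) ((λ.λ.0) ((λ.λ.1) (λ.λ.0 1) (λ.0))))
  →2  (λ.λ.λ.0 1) (λ.0) (λ.λ.(λ.1) ((λ.λ.0) ((λ.λ.1) (λ.λ.0 1) (λ.0))))
  →3  (λ.λ.0 1) (λ.λ.(λ.1) ((λ.λ.0) ((λ.λ.1) (λ.λ.0 1) (λ.0))))
  →4  λ.0 (λ.λ.(λ.1) ((λ.λ.0) ((λ.λ.1) (λ.λ.0 1) (λ.0))))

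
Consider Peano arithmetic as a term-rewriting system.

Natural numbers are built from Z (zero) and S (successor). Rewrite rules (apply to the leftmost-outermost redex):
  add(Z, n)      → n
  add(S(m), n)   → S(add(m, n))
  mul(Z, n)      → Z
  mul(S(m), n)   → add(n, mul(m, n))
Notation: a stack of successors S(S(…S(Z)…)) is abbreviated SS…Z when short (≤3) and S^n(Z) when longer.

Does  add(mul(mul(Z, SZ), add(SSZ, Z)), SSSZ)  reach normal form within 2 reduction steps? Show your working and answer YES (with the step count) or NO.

  start: add(mul(mul(Z, SZ), add(SSZ, Z)), SSSZ)
  →1  add(mul(Z, add(SSZ, Z)), SSSZ)
  →2  add(Z, SSSZ)

Answer: NO — after 2 steps the term is add(Z, SSSZ), not yet normal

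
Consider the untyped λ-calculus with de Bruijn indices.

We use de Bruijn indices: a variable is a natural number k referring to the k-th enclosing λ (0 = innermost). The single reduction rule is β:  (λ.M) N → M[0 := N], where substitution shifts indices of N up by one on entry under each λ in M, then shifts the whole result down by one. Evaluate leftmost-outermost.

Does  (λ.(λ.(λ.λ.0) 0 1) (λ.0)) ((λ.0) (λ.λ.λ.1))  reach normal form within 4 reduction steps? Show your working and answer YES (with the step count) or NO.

Answer: NO — after 4 steps the term is (λ.0) (λ.λ.λ.1), not yet normal

Working:
  start: (λ.(λ.(λ.λ.0) 0 1) (λ.0)) ((λ.0) (λ.λ.λ.1))
  [1] (λ.(λ.λ.0) 0 ((λ.0) (λ.λ.λ.1))) (λ.0)
  [2] (λ.λ.0) (λ.0) ((λ.0) (λ.λ.λ.1))
  [3] (λ.0) ((λ.0) (λ.λ.λ.1))
  [4] (λ.0) (λ.λ.λ.1)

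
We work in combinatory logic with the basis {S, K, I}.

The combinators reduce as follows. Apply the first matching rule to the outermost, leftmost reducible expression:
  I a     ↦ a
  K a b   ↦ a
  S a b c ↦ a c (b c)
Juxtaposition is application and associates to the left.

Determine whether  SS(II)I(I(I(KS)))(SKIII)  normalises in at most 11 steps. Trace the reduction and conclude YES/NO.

  start: SS(II)I(I(I(KS)))(SKIII)
  step 1: SI(III)(I(I(KS)))(SKIII)
  step 2: I(I(I(KS)))(III(I(I(KS))))(SKIII)
  step 3: I(I(KS))(III(I(I(KS))))(SKIII)
  step 4: I(KS)(III(I(I(KS))))(SKIII)
  step 5: KS(III(I(I(KS))))(SKIII)
  step 6: S(SKIII)
  step 7: S(KI(II)I)
  step 8: S(II)
  step 9: SI

Answer: YES — reaches normal form SI in 9 ≤ 11 steps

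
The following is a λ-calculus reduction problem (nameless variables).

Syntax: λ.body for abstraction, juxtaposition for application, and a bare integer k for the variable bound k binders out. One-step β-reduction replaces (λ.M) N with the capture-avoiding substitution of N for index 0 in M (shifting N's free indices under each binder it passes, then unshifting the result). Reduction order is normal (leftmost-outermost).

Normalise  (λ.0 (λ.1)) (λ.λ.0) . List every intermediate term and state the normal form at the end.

  start: (λ.0 (λ.1)) (λ.λ.0)
  [1] (λ.λ.0) (λ.λ.λ.0)
  [2] λ.0

Answer: normal form = λ.0  (in 2 steps)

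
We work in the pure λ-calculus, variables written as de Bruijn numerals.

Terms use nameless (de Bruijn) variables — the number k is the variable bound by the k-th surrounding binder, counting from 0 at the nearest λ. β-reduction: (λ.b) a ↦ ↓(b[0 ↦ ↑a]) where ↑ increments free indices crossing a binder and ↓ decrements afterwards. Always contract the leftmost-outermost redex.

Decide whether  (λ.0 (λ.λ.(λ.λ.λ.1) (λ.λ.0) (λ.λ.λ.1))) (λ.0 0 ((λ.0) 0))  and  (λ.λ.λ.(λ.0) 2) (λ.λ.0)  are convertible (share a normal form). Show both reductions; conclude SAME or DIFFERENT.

Term A:
  start: (λ.0 (λ.λ.(λ.λ.λ.1) (λ.λ.0) (λ.λ.λ.1))) (λ.0 0 ((λ.0) 0))
  [1] (λ.0 0 ((λ.0) 0)) (λ.λ.(λ.λ.λ.1) (λ.λ.0) (λ.λ.λ.1))
  [2] (λ.λ.(λ.λ.λ.1) (λ.λ.0) (λ.λ.λ.1)) (λ.λ.(λ.λ.λ.1) (λ.λ.0) (λ.λ.λ.1)) ((λ.0) (λ.λ.(λ.λ.λ.1) (λ.λ.0) (λ.λ.λ.1)))
  [3] (λ.(λ.λ.λ.1) (λ.λ.0) (λ.λ.λ.1)) ((λ.0) (λ.λ.(λ.λ.λ.1) (λ.λ.0) (λ.λ.λ.1)))
  [4] (λ.λ.λ.1) (λ.λ.0) (λ.λ.λ.1)
  [5] (λ.λ.1) (λ.λ.λ.1)
  [6] λ.λ.λ.λ.1

Term B:
  start: (λ.λ.λ.(λ.0) 2) (λ.λ.0)
  [1] λ.λ.(λ.0) (λ.λ.0)
  [2] λ.λ.λ.λ.0

Answer: DIFFERENT — A ⇓ λ.λ.λ.λ.1, B ⇓ λ.λ.λ.λ.0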